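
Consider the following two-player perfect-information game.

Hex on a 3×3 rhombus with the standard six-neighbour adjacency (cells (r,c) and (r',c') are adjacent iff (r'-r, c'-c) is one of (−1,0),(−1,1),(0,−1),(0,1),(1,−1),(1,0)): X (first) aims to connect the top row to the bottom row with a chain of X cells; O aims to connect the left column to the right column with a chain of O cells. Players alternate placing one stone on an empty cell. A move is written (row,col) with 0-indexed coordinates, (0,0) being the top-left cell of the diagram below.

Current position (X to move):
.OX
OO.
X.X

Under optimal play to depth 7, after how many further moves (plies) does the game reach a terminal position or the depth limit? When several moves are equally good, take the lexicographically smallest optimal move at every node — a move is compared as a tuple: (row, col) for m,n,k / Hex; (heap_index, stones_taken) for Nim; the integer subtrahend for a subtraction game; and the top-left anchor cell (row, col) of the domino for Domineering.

PV length from [.OX/OO./X.X]: 1 ply

[.OX/OO./X.X] X move#1: (0,0):-1/XOX/OO./X.X, (1,2):+1/.OX/OOX/X.X*, (2,1):-1/.OX/OO./XXX
[.OX/OOX/X.X] end (terminal -1, O#2); searched .OX/OO./X.X to 7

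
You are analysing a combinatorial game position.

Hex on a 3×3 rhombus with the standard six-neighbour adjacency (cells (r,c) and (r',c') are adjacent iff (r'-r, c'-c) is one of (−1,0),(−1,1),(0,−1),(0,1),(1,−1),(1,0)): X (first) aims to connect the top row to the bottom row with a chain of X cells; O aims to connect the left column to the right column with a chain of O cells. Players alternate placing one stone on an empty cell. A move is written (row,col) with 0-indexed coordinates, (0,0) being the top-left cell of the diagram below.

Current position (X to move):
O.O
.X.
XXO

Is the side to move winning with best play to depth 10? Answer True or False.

X winning at [O.O/.X./XXO]: True

[O.O/.X./XXO] X move#1: (0,1):+1/OXO/.X./XXO*, (1,0):-1/O.O/XX./XXO, (1,2):-1/O.O/.XX/XXO
[OXO/.X./XXO] end (terminal -1, O#2); searched O.O/.X./XXO to 10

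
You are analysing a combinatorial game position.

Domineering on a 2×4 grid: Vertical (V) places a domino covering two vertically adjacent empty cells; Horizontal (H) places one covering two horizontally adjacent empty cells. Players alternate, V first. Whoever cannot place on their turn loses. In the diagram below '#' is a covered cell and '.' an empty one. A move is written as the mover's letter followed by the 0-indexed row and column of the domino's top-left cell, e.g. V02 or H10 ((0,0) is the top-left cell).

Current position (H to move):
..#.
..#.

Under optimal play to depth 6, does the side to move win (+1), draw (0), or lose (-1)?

ply 1, H at ..#./..#. | H00=+1→###./..#.*; H10=+1→..#./###.
ply 2, V at ###./..#. | V03=-1→####/..##*
ply 3, H at ####/..## | H10=+1→####/####*
ply 4: ####/#### is terminal -1 (V); from ..#./..#. depth 6

value(..#./..#., H) = +1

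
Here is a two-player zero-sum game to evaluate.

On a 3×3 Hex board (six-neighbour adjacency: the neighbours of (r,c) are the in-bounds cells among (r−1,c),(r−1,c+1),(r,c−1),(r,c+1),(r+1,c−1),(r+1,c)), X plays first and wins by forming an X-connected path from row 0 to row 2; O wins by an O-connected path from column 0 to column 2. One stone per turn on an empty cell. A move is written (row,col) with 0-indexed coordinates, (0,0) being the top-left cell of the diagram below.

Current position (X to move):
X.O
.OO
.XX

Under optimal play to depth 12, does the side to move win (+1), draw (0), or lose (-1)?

[X.O/.OO/.XX] X move#1: (0,1):-1/XXO/.OO/.XX*, (1,0):-1/X.O/XOO/.XX, (2,0):-1/X.O/.OO/XXX
[XXO/.OO/.XX] O move#2: (1,0):+1/XXO/OOO/.XX*, (2,0):+1/XXO/.OO/OXX
[XXO/OOO/.XX] end (terminal -1, X#3); searched X.O/.OO/.XX to 12

value(X.O/.OO/.XX, X) = -1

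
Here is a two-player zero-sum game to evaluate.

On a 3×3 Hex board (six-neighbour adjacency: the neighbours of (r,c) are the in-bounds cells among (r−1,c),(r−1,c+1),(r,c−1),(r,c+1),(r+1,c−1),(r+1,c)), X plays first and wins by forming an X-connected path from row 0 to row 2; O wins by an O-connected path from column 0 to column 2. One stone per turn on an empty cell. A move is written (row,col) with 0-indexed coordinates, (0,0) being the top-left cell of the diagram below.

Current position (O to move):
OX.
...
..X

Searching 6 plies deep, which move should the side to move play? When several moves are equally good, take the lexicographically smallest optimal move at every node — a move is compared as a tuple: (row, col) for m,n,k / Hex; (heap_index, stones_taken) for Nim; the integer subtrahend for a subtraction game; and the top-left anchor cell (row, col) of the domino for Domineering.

O's best at [OX./.../..X]: (1,1)

ply 1, O at OX./.../..X | (0,2)=-1→OXO/.../..X; (1,0)=-1→OX./O../..X; (1,1)=+1→OX./.O./..X*; (1,2)=-1→OX./..O/..X; (2,0)=-1→OX./.../O.X; (2,1)=-1→OX./.../.OX
ply 2, X at OX./.O./..X | (0,2)=-1→OXX/.O./..X*; (1,0)=-1→OX./XO./..X; (1,2)=-1→OX./.OX/..X; (2,0)=-1→OX./.O./X.X; (2,1)=-1→OX./.O./.XX
ply 3, O at OXX/.O./..X | (1,0)=-1→OXX/OO./..X; (1,2)=+1→OXX/.OO/..X*; (2,0)=-1→OXX/.O./O.X; (2,1)=-1→OXX/.O./.OX
ply 4, X at OXX/.OO/..X | (1,0)=-1→OXX/XOO/..X*; (2,0)=-1→OXX/.OO/X.X; (2,1)=-1→OXX/.OO/.XX
ply 5, O at OXX/XOO/..X | (2,0)=+1→OXX/XOO/O.X*; (2,1)=-1→OXX/XOO/.OX
ply 6: OXX/XOO/O.X is terminal -1 (X); from OX./.../..X depth 6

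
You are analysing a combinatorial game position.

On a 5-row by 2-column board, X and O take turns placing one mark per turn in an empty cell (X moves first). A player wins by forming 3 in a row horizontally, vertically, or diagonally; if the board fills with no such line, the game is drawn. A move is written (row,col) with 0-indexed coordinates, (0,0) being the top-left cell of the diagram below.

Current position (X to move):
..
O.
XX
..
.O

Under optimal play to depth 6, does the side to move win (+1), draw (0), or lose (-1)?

ply 1, X at ../O./XX/../.O | (0,0)=+0→X./O./XX/../.O; (0,1)=+0→.X/O./XX/../.O; (1,1)=+1→../OX/XX/../.O*; (3,0)=+1→../O./XX/X./.O; (3,1)=+0→../O./XX/.X/.O; (4,0)=+1→../O./XX/../XO
ply 2, O at ../OX/XX/../.O | (0,0)=-1→O./OX/XX/../.O*; (0,1)=-1→.O/OX/XX/../.O; (3,0)=-1→../OX/XX/O./.O; (3,1)=-1→../OX/XX/.O/.O; (4,0)=-1→../OX/XX/../OO
ply 3, X at O./OX/XX/../.O | (0,1)=+1→OX/OX/XX/../.O*; (3,0)=+1→O./OX/XX/X./.O; (3,1)=+1→O./OX/XX/.X/.O; (4,0)=+1→O./OX/XX/../XO
ply 4: OX/OX/XX/../.O is terminal -1 (O); from ../O./XX/../.O depth 6

value(../O./XX/../.O, X) = +1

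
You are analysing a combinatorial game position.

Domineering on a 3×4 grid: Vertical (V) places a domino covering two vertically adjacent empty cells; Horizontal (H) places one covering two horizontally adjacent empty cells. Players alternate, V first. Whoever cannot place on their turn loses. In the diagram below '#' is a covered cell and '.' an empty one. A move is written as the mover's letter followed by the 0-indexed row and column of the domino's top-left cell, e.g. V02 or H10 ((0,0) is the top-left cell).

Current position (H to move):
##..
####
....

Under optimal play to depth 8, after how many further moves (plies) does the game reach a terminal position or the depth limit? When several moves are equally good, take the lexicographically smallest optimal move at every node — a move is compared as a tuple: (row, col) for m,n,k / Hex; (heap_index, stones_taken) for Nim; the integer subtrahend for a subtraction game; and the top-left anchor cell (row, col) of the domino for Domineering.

PV length from [##../####/....]: 1 ply

[##../####/....] H move#1: H02:+1/####/####/....*, H20:+1/##../####/##.., H21:+1/##../####/.##., H22:+1/##../####/..##
[####/####/....] end (terminal -1, V#2); searched ##../####/.... to 8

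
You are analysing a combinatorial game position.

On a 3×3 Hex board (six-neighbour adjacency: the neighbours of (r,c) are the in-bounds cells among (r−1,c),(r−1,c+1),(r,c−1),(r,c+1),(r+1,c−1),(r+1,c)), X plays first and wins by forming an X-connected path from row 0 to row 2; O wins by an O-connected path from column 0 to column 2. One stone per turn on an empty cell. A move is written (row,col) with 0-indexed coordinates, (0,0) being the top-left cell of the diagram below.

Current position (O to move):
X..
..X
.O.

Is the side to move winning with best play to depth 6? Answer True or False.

O winning at [X../..X/.O.]: True

p1 O@[X../..X/.O.]: (0,1)[XO./..X/.O.]-1 (0,2)[X.O/..X/.O.]-1 (1,0)[X../O.X/.O.]-1 (1,1)[X../.OX/.O.]+1* (2,0)[X../..X/OO.]-1 (2,2)[X../..X/.OO]-1
p2 X@[X../.OX/.O.]: (0,1)[XX./.OX/.O.]-1* (0,2)[X.X/.OX/.O.]-1 (1,0)[X../XOX/.O.]-1 (2,0)[X../.OX/XO.]-1 (2,2)[X../.OX/.OX]-1
p3 O@[XX./.OX/.O.]: (0,2)[XXO/.OX/.O.]+1* (1,0)[XX./OOX/.O.]+1 (2,0)[XX./.OX/OO.]+1 (2,2)[XX./.OX/.OO]+1
p4 X@[XXO/.OX/.O.]: (1,0)[XXO/XOX/.O.]-1* (2,0)[XXO/.OX/XO.]-1 (2,2)[XXO/.OX/.OX]-1
p5 O@[XXO/XOX/.O.]: (2,0)[XXO/XOX/OO.]+1* (2,2)[XXO/XOX/.OO]-1
p6 X@[XXO/XOX/OO.] terminal -1; root [X../..X/.O.] d6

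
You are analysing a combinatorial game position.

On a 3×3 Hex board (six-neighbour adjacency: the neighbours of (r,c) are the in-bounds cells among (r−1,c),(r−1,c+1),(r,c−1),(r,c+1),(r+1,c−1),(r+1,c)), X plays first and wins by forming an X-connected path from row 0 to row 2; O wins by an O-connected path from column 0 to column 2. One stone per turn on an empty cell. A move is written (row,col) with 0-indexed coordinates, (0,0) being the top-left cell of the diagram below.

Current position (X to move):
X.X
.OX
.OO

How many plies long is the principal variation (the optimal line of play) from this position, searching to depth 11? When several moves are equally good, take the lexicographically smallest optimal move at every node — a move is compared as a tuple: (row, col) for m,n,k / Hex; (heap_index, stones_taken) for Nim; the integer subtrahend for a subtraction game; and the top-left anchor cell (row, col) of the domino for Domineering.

[X.X/.OX/.OO] X move#1: (0,1):-1/XXX/.OX/.OO*, (1,0):-1/X.X/XOX/.OO, (2,0):-1/X.X/.OX/XOO
[XXX/.OX/.OO] O move#2: (1,0):+1/XXX/OOX/.OO*, (2,0):+1/XXX/.OX/OOO
[XXX/OOX/.OO] end (terminal -1, X#3); searched X.X/.OX/.OO to 11

PV length from [X.X/.OX/.OO]: 2 plies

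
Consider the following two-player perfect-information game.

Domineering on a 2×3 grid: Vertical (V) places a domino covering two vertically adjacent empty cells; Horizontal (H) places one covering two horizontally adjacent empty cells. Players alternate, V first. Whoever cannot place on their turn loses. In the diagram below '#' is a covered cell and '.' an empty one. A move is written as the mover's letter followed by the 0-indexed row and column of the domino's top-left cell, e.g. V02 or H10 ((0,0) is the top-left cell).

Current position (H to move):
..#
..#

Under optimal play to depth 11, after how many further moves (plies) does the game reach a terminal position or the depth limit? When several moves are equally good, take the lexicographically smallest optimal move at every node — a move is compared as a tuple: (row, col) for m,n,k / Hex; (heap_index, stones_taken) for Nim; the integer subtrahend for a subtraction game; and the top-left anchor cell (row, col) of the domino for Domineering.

PV length from [..#/..#]: 1 ply

p1 H@[..#/..#]: H00[###/..#]+1* H10[..#/###]+1
p2 V@[###/..#] terminal -1; root [..#/..#] d11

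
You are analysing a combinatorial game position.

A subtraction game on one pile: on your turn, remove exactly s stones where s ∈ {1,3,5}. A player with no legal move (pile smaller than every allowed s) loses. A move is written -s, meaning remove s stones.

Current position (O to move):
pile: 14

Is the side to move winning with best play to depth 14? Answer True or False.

[14] O move#1: -1:-1/13*, -3:-1/11, -5:-1/9
[13] X move#2: -1:+1/12*, -3:+1/10, -5:+1/8
[12] O move#3: -1:-1/11*, -3:-1/9, -5:-1/7
[11] X move#4: -1:+1/10*, -3:+1/8, -5:+1/6
[10] O move#5: -1:-1/9*, -3:-1/7, -5:-1/5
[9] X move#6: -1:+1/8*, -3:+1/6, -5:+1/4
[8] O move#7: -1:-1/7*, -3:-1/5, -5:-1/3
[7] X move#8: -1:+1/6*, -3:+1/4, -5:+1/2
[6] O move#9: -1:-1/5*, -3:-1/3, -5:-1/1
[5] X move#10: -1:+1/4*, -3:+1/2, -5:+1/0
[4] O move#11: -1:-1/3*, -3:-1/1
[3] X move#12: -1:+1/2*, -3:+1/0
[2] O move#13: -1:-1/1*
[1] X move#14: -1:+1/0*
[0] end (terminal -1, O#15); searched 14 to 14

O winning at [14]: False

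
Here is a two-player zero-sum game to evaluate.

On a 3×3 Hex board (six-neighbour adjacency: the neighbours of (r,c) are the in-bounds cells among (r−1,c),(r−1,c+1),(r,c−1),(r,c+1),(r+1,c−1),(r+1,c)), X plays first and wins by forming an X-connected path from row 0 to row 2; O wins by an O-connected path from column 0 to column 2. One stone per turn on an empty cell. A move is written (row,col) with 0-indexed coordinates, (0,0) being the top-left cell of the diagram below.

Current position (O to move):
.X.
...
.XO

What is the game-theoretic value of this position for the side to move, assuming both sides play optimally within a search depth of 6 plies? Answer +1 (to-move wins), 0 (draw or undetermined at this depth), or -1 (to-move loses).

[.X./.../.XO] O move#1: (0,0):-1/OX./.../.XO, (0,2):-1/.XO/.../.XO, (1,0):-1/.X./O../.XO, (1,1):+1/.X./.O./.XO*, (1,2):-1/.X./..O/.XO, (2,0):-1/.X./.../OXO
[.X./.O./.XO] X move#2: (0,0):-1/XX./.O./.XO*, (0,2):-1/.XX/.O./.XO, (1,0):-1/.X./XO./.XO, (1,2):-1/.X./.OX/.XO, (2,0):-1/.X./.O./XXO
[XX./.O./.XO] O move#3: (0,2):+1/XXO/.O./.XO*, (1,0):+1/XX./OO./.XO, (1,2):+1/XX./.OO/.XO, (2,0):+1/XX./.O./OXO
[XXO/.O./.XO] X move#4: (1,0):-1/XXO/XO./.XO*, (1,2):-1/XXO/.OX/.XO, (2,0):-1/XXO/.O./XXO
[XXO/XO./.XO] O move#5: (1,2):-1/XXO/XOO/.XO, (2,0):+1/XXO/XO./OXO*
[XXO/XO./OXO] end (terminal -1, X#6); searched .X./.../.XO to 6

value(.X./.../.XO, O) = +1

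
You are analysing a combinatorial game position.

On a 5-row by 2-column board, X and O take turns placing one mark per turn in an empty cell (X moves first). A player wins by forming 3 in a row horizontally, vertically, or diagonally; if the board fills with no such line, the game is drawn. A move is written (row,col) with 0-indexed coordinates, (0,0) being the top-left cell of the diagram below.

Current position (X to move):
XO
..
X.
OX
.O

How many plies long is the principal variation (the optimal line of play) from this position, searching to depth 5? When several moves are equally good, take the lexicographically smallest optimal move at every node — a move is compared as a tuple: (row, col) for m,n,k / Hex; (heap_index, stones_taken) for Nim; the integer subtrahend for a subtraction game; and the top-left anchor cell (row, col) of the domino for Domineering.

PV length from [XO/../X./OX/.O]: 1 ply

p1 X@[XO/../X./OX/.O]: (1,0)[XO/X./X./OX/.O]+1* (1,1)[XO/.X/X./OX/.O]+1 (2,1)[XO/../XX/OX/.O]+1 (4,0)[XO/../X./OX/XO]+0
p2 O@[XO/X./X./OX/.O] terminal -1; root [XO/../X./OX/.O] d5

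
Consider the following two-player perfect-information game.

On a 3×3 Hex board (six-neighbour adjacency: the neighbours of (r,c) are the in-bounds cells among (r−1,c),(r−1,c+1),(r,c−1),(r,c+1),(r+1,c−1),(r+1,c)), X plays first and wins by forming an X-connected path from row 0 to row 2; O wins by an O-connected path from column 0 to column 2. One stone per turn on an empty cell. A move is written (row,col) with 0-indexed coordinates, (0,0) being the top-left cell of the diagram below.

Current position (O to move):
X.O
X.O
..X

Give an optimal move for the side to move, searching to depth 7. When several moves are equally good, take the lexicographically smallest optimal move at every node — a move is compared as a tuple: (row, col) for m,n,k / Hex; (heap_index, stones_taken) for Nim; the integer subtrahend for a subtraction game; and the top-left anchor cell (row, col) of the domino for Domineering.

O's best at [X.O/X.O/..X]: (2,0)

p1 O@[X.O/X.O/..X]: (0,1)[XOO/X.O/..X]-1 (1,1)[X.O/XOO/..X]-1 (2,0)[X.O/X.O/O.X]+1* (2,1)[X.O/X.O/.OX]-1
p2 X@[X.O/X.O/O.X]: (0,1)[XXO/X.O/O.X]-1* (1,1)[X.O/XXO/O.X]-1 (2,1)[X.O/X.O/OXX]-1
p3 O@[XXO/X.O/O.X]: (1,1)[XXO/XOO/O.X]+1* (2,1)[XXO/X.O/OOX]+1
p4 X@[XXO/XOO/O.X] terminal -1; root [X.O/X.O/..X] d7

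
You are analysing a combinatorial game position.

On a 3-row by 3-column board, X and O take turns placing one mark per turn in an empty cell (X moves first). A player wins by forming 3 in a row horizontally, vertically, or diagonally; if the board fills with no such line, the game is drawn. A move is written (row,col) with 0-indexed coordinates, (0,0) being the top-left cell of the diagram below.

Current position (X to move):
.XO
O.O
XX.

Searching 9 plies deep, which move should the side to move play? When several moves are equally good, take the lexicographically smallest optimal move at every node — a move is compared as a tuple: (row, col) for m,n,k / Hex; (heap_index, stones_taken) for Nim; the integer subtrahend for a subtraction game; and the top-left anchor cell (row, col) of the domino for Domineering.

X's best at [.XO/O.O/XX.]: (1,1)

ply 1, X at .XO/O.O/XX. | (0,0)=-1→XXO/O.O/XX.; (1,1)=+1→.XO/OXO/XX.*; (2,2)=+1→.XO/O.O/XXX
ply 2: .XO/OXO/XX. is terminal -1 (O); from .XO/O.O/XX. depth 9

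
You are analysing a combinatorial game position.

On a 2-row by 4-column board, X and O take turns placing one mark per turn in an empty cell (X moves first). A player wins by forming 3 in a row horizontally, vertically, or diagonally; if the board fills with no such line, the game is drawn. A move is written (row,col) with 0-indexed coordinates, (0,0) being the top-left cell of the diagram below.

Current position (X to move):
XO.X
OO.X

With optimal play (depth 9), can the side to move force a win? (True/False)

p1 X@[XO.X/OO.X]: (0,2)[XOXX/OO.X]-1 (1,2)[XO.X/OOXX]+0*
p2 O@[XO.X/OOXX]: (0,2)[XOOX/OOXX]+0*
p3 X@[XOOX/OOXX] terminal +0; root [XO.X/OO.X] d9

X winning at [XO.X/OO.X]: False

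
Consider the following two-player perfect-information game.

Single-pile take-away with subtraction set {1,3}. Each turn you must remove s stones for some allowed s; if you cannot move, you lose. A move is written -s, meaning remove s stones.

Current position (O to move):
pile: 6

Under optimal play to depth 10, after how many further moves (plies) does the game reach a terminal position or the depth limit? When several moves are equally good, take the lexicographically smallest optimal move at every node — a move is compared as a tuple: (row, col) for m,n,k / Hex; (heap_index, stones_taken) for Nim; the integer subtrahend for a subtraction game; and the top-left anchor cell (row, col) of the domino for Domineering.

PV length from [6]: 6 plies

[6] O move#1: -1:-1/5*, -3:-1/3
[5] X move#2: -1:+1/4*, -3:+1/2
[4] O move#3: -1:-1/3*, -3:-1/1
[3] X move#4: -1:+1/2*, -3:+1/0
[2] O move#5: -1:-1/1*
[1] X move#6: -1:+1/0*
[0] end (terminal -1, O#7); searched 6 to 10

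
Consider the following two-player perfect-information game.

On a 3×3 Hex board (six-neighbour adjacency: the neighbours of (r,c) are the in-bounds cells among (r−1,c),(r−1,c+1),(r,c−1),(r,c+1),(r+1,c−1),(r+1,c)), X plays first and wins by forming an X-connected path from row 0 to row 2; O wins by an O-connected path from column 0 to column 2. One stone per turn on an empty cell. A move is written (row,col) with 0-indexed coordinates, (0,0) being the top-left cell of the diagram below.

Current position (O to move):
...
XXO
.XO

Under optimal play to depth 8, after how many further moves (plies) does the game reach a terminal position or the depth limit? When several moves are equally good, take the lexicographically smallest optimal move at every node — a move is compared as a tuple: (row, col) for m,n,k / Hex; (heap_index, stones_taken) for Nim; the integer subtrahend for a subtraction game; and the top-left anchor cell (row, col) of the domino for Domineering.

PV length from [.../XXO/.XO]: 2 plies

[.../XXO/.XO] O move#1: (0,0):-1/O../XXO/.XO*, (0,1):-1/.O./XXO/.XO, (0,2):-1/..O/XXO/.XO, (2,0):-1/.../XXO/OXO
[O../XXO/.XO] X move#2: (0,1):+1/OX./XXO/.XO*, (0,2):+1/O.X/XXO/.XO, (2,0):+1/O../XXO/XXO
[OX./XXO/.XO] end (terminal -1, O#3); searched .../XXO/.XO to 8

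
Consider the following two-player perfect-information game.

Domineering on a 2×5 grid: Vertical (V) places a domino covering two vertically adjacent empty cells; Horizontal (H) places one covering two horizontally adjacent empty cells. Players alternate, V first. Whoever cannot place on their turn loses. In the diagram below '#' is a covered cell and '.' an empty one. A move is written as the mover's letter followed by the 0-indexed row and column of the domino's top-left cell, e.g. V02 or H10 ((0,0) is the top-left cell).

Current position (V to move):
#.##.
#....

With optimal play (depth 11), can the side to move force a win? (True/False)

[#.##./#....] V move#1: V01:-1/####./##...*, V04:-1/#.###/#...#
[####./##...] H move#2: H12:-1/####./####., H13:+1/####./##.##*
[####./##.##] end (terminal -1, V#3); searched #.##./#.... to 11

V winning at [#.##./#....]: False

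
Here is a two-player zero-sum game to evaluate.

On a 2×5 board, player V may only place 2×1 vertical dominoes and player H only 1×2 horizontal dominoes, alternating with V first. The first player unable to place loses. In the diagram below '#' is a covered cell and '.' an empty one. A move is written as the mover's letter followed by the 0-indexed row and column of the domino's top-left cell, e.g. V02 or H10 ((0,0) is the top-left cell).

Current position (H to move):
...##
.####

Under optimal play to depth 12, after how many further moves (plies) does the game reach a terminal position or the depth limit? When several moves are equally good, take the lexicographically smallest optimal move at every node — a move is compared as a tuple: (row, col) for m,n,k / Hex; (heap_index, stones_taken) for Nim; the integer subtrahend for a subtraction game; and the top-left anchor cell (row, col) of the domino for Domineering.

PV length from [...##/.####]: 1 ply

ply 1, H at ...##/.#### | H00=+1→##.##/.####*; H01=-1→.####/.####
ply 2: ##.##/.#### is terminal -1 (V); from ...##/.#### depth 12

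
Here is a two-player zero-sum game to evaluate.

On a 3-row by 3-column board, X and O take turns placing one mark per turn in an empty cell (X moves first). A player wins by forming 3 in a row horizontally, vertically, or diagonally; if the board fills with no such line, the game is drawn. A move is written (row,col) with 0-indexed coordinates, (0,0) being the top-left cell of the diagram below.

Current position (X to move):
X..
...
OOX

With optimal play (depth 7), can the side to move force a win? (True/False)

X winning at [X../.../OOX]: True

[X../.../OOX] X move#1: (0,1):+1/XX./.../OOX*, (0,2):+1/X.X/.../OOX, (1,0):-1/X../X../OOX, (1,1):+1/X../.X./OOX, (1,2):+1/X../..X/OOX
[XX./.../OOX] O move#2: (0,2):-1/XXO/.../OOX*, (1,0):-1/XX./O../OOX, (1,1):-1/XX./.O./OOX, (1,2):-1/XX./..O/OOX
[XXO/.../OOX] X move#3: (1,0):-1/XXO/X../OOX, (1,1):+1/XXO/.X./OOX*, (1,2):-1/XXO/..X/OOX
[XXO/.X./OOX] end (terminal -1, O#4); searched X../.../OOX to 7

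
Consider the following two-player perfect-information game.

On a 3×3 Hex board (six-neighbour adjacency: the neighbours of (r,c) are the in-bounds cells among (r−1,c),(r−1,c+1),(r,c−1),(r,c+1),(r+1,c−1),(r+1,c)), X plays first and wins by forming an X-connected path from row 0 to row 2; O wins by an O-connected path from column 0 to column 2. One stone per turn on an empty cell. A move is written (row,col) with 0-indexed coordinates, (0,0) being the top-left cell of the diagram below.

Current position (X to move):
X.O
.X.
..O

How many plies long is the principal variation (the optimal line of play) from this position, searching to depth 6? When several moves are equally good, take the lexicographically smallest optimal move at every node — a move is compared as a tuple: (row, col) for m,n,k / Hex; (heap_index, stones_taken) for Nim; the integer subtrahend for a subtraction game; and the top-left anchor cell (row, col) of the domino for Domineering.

ply 1, X at X.O/.X./..O | (0,1)=+1→XXO/.X./..O*; (1,0)=+1→X.O/XX./..O; (1,2)=+1→X.O/.XX/..O; (2,0)=+1→X.O/.X./X.O; (2,1)=+1→X.O/.X./.XO
ply 2, O at XXO/.X./..O | (1,0)=-1→XXO/OX./..O*; (1,2)=-1→XXO/.XO/..O; (2,0)=-1→XXO/.X./O.O; (2,1)=-1→XXO/.X./.OO
ply 3, X at XXO/OX./..O | (1,2)=+1→XXO/OXX/..O*; (2,0)=+1→XXO/OX./X.O; (2,1)=+1→XXO/OX./.XO
ply 4, O at XXO/OXX/..O | (2,0)=-1→XXO/OXX/O.O*; (2,1)=-1→XXO/OXX/.OO
ply 5, X at XXO/OXX/O.O | (2,1)=+1→XXO/OXX/OXO*
ply 6: XXO/OXX/OXO is terminal -1 (O); from X.O/.X./..O depth 6

PV length from [X.O/.X./..O]: 5 plies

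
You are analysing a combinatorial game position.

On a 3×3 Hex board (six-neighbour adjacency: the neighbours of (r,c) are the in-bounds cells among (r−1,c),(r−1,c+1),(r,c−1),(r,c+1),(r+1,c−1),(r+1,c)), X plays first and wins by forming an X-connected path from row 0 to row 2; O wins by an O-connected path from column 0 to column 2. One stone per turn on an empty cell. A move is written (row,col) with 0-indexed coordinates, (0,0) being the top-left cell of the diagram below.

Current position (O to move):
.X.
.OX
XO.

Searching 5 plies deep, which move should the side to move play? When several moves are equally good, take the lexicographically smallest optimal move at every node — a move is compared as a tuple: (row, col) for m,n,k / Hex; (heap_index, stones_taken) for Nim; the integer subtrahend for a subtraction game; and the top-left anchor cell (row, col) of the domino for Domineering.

p1 O@[.X./.OX/XO.]: (0,0)[OX./.OX/XO.]-1 (0,2)[.XO/.OX/XO.]-1 (1,0)[.X./OOX/XO.]+1* (2,2)[.X./.OX/XOO]-1
p2 X@[.X./OOX/XO.]: (0,0)[XX./OOX/XO.]-1* (0,2)[.XX/OOX/XO.]-1 (2,2)[.X./OOX/XOX]-1
p3 O@[XX./OOX/XO.]: (0,2)[XXO/OOX/XO.]+1* (2,2)[XX./OOX/XOO]+1
p4 X@[XXO/OOX/XO.] terminal -1; root [.X./.OX/XO.] d5

O's best at [.X./.OX/XO.]: (1,0)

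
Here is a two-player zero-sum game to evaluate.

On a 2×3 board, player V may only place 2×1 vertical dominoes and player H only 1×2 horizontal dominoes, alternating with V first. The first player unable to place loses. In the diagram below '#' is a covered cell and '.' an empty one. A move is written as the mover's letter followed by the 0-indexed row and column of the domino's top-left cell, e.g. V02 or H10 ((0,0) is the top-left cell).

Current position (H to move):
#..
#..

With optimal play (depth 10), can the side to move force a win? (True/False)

H winning at [#../#..]: True

p1 H@[#../#..]: H01[###/#..]+1* H11[#../###]+1
p2 V@[###/#..] terminal -1; root [#../#..] d10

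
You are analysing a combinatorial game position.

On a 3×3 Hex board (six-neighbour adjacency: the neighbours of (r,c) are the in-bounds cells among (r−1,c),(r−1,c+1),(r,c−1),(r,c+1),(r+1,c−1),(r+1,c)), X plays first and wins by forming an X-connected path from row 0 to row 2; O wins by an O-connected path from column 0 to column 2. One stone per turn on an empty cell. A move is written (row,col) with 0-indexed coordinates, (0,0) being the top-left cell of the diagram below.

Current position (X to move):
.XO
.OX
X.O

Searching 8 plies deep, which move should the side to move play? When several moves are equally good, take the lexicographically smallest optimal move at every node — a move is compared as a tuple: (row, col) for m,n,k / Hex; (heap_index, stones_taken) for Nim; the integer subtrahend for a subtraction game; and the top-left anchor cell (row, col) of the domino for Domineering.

[.XO/.OX/X.O] X move#1: (0,0):-1/XXO/.OX/X.O, (1,0):+1/.XO/XOX/X.O*, (2,1):-1/.XO/.OX/XXO
[.XO/XOX/X.O] end (terminal -1, O#2); searched .XO/.OX/X.O to 8

X's best at [.XO/.OX/X.O]: (1,0)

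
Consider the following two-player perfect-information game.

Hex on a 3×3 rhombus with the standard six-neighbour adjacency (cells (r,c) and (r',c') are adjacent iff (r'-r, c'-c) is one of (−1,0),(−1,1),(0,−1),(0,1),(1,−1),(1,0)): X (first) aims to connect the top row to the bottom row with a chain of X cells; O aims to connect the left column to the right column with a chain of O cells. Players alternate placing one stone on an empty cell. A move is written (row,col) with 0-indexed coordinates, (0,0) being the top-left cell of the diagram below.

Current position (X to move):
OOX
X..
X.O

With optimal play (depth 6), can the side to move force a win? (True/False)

[OOX/X../X.O] X move#1: (1,1):+1/OOX/XX./X.O*, (1,2):+1/OOX/X.X/X.O, (2,1):+1/OOX/X../XXO
[OOX/XX./X.O] end (terminal -1, O#2); searched OOX/X../X.O to 6

X winning at [OOX/X../X.O]: True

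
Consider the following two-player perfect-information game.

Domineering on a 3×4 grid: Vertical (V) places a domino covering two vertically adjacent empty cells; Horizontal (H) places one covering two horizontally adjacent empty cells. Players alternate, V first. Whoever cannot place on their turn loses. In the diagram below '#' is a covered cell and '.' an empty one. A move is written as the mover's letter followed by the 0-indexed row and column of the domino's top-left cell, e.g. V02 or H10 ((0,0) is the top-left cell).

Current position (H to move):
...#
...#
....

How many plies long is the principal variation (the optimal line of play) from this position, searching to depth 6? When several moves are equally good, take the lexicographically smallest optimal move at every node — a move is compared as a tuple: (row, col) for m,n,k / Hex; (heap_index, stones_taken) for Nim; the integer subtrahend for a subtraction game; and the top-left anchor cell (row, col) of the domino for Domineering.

ply 1, H at ...#/...#/.... | H00=-1→##.#/...#/....; H01=-1→.###/...#/....; H10=+1→...#/##.#/....*; H11=+1→...#/.###/....; H20=-1→...#/...#/##..; H21=-1→...#/...#/.##.; H22=-1→...#/...#/..##
ply 2, V at ...#/##.#/.... | V02=-1→..##/####/....*; V12=-1→...#/####/..#.
ply 3, H at ..##/####/.... | H00=+1→####/####/....*; H20=+1→..##/####/##..; H21=+1→..##/####/.##.; H22=+1→..##/####/..##
ply 4: ####/####/.... is terminal -1 (V); from ...#/...#/.... depth 6

PV length from [...#/...#/....]: 3 plies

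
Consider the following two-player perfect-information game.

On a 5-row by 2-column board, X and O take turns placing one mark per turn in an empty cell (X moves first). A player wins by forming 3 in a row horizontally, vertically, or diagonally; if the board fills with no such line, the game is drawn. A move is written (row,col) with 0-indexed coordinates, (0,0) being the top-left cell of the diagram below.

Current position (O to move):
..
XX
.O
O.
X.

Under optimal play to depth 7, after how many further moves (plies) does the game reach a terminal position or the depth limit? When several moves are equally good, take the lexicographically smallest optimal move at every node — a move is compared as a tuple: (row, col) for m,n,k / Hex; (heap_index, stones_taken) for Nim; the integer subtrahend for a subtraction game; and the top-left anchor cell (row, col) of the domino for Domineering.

PV length from [../XX/.O/O./X.]: 5 plies

ply 1, O at ../XX/.O/O./X. | (0,0)=+0→O./XX/.O/O./X.*; (0,1)=+0→.O/XX/.O/O./X.; (2,0)=+0→../XX/OO/O./X.; (3,1)=+0→../XX/.O/OO/X.; (4,1)=+0→../XX/.O/O./XO
ply 2, X at O./XX/.O/O./X. | (0,1)=+0→OX/XX/.O/O./X.*; (2,0)=+0→O./XX/XO/O./X.; (3,1)=+0→O./XX/.O/OX/X.; (4,1)=+0→O./XX/.O/O./XX
ply 3, O at OX/XX/.O/O./X. | (2,0)=+0→OX/XX/OO/O./X.*; (3,1)=+0→OX/XX/.O/OO/X.; (4,1)=+0→OX/XX/.O/O./XO
ply 4, X at OX/XX/OO/O./X. | (3,1)=+0→OX/XX/OO/OX/X.*; (4,1)=+0→OX/XX/OO/O./XX
ply 5, O at OX/XX/OO/OX/X. | (4,1)=+0→OX/XX/OO/OX/XO*
ply 6: OX/XX/OO/OX/XO is terminal +0 (X); from ../XX/.O/O./X. depth 7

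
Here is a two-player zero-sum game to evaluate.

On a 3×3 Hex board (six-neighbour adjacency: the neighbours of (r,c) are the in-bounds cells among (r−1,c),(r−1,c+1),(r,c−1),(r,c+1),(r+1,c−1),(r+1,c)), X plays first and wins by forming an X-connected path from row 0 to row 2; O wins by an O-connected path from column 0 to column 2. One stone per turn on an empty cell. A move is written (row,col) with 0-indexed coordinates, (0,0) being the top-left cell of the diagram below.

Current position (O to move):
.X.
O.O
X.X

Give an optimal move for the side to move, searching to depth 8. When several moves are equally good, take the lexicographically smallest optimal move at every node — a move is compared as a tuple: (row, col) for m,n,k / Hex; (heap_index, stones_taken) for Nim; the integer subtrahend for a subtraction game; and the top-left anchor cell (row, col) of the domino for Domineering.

O's best at [.X./O.O/X.X]: (1,1)

ply 1, O at .X./O.O/X.X | (0,0)=-1→OX./O.O/X.X; (0,2)=-1→.XO/O.O/X.X; (1,1)=+1→.X./OOO/X.X*; (2,1)=-1→.X./O.O/XOX
ply 2: .X./OOO/X.X is terminal -1 (X); from .X./O.O/X.X depth 8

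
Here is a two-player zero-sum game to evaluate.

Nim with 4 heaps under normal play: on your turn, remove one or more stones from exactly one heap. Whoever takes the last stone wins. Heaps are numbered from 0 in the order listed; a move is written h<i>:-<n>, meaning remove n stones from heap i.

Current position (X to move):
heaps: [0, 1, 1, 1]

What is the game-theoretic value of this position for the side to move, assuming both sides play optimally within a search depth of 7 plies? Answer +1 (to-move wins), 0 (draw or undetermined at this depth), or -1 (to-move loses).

value((0,1,1,1), X) = +1

ply 1, X at (0,1,1,1) | h1:-1=+1→(0,0,1,1)*; h2:-1=+1→(0,1,0,1); h3:-1=+1→(0,1,1,0)
ply 2, O at (0,0,1,1) | h2:-1=-1→(0,0,0,1)*; h3:-1=-1→(0,0,1,0)
ply 3, X at (0,0,0,1) | h3:-1=+1→(0,0,0,0)*
ply 4: (0,0,0,0) is terminal -1 (O); from (0,1,1,1) depth 7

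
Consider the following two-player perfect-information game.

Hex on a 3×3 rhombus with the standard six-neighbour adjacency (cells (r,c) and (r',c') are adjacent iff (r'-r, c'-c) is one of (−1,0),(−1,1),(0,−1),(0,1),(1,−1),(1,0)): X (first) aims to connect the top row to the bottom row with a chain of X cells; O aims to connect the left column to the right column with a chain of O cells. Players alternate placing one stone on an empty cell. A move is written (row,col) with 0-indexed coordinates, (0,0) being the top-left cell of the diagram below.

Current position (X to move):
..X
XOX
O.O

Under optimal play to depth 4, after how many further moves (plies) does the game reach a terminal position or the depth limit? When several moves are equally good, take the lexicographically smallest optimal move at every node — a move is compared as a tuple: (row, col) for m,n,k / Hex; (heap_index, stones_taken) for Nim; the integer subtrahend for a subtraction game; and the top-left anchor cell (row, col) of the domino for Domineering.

PV length from [..X/XOX/O.O]: 1 ply

ply 1, X at ..X/XOX/O.O | (0,0)=-1→X.X/XOX/O.O; (0,1)=-1→.XX/XOX/O.O; (2,1)=+1→..X/XOX/OXO*
ply 2: ..X/XOX/OXO is terminal -1 (O); from ..X/XOX/O.O depth 4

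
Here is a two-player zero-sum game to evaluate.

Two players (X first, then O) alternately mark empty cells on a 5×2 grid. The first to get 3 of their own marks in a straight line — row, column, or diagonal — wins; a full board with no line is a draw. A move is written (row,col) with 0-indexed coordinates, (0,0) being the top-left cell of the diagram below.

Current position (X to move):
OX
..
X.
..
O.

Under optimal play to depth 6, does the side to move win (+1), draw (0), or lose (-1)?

value(OX/../X./../O., X) = 0

p1 X@[OX/../X./../O.]: (1,0)[OX/X./X./../O.]+0* (1,1)[OX/.X/X./../O.]+0 (2,1)[OX/../XX/../O.]+0 (3,0)[OX/../X./X./O.]+0 (3,1)[OX/../X./.X/O.]+0 (4,1)[OX/../X./../OX]+0
p2 O@[OX/X./X./../O.]: (1,1)[OX/XO/X./../O.]-1 (2,1)[OX/X./XO/../O.]-1 (3,0)[OX/X./X./O./O.]+0* (3,1)[OX/X./X./.O/O.]-1 (4,1)[OX/X./X./../OO]-1
p3 X@[OX/X./X./O./O.]: (1,1)[OX/XX/X./O./O.]+0* (2,1)[OX/X./XX/O./O.]+0 (3,1)[OX/X./X./OX/O.]+0 (4,1)[OX/X./X./O./OX]+0
p4 O@[OX/XX/X./O./O.]: (2,1)[OX/XX/XO/O./O.]+0* (3,1)[OX/XX/X./OO/O.]-1 (4,1)[OX/XX/X./O./OO]-1
p5 X@[OX/XX/XO/O./O.]: (3,1)[OX/XX/XO/OX/O.]+0* (4,1)[OX/XX/XO/O./OX]+0
p6 O@[OX/XX/XO/OX/O.]: (4,1)[OX/XX/XO/OX/OO]+0*
p7 X@[OX/XX/XO/OX/OO] terminal +0; root [OX/../X./../O.] d6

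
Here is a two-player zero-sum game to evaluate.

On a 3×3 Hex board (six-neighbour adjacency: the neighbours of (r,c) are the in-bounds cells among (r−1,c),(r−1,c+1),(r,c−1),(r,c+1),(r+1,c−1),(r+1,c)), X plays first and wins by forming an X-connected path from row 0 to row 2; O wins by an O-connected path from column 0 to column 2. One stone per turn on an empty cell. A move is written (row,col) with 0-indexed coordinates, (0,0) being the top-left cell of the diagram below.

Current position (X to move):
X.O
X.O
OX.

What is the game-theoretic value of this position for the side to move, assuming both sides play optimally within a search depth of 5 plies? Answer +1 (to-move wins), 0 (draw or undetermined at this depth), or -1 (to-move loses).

ply 1, X at X.O/X.O/OX. | (0,1)=-1→XXO/X.O/OX.; (1,1)=+1→X.O/XXO/OX.*; (2,2)=-1→X.O/X.O/OXX
ply 2: X.O/XXO/OX. is terminal -1 (O); from X.O/X.O/OX. depth 5

value(X.O/X.O/OX., X) = +1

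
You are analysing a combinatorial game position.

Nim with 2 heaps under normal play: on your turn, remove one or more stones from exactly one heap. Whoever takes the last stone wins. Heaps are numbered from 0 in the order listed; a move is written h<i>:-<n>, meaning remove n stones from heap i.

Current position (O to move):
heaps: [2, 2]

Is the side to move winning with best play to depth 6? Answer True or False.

p1 O@[(2,2)]: h0:-1[(1,2)]-1* h0:-2[(0,2)]-1 h1:-1[(2,1)]-1 h1:-2[(2,0)]-1
p2 X@[(1,2)]: h0:-1[(0,2)]-1 h1:-1[(1,1)]+1* h1:-2[(1,0)]-1
p3 O@[(1,1)]: h0:-1[(0,1)]-1* h1:-1[(1,0)]-1
p4 X@[(0,1)]: h1:-1[(0,0)]+1*
p5 O@[(0,0)] terminal -1; root [(2,2)] d6

O winning at [(2,2)]: False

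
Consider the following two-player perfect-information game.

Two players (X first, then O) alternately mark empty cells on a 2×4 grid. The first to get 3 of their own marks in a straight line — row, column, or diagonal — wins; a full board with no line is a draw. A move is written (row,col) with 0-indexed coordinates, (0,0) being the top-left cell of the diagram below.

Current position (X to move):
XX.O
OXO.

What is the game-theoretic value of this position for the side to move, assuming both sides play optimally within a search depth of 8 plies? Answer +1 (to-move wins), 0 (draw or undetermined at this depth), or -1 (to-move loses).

p1 X@[XX.O/OXO.]: (0,2)[XXXO/OXO.]+1* (1,3)[XX.O/OXOX]+0
p2 O@[XXXO/OXO.] terminal -1; root [XX.O/OXO.] d8

value(XX.O/OXO., X) = +1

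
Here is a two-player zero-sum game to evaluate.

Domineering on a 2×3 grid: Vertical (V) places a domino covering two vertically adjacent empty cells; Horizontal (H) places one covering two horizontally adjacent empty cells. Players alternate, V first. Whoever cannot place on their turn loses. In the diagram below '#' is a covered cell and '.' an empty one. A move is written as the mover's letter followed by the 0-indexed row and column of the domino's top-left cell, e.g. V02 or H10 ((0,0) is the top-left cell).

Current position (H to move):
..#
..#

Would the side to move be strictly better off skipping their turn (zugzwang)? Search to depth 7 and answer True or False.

p1 H@[..#/..#]: H00[###/..#]+1* H10[..#/###]+1
p2 V@[###/..#] terminal -1; root [..#/..#] d7
suppose H passes — search the same position with V to move:
pass> p1 V@[..#/..#]: V00[#.#/#.#]+1* V01[.##/.##]+1
pass> p2 H@[#.#/#.#] terminal -1; root [..#/..#] d7
for H: play +1, pass -1

zugzwang(..#/..#, H) = False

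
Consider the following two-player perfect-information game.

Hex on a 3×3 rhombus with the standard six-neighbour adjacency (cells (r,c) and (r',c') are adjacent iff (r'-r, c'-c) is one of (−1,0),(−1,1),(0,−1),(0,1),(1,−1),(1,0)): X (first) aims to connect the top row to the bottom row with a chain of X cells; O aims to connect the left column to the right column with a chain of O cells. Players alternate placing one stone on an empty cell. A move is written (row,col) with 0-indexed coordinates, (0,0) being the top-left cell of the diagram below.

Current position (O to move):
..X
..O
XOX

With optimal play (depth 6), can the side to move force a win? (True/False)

p1 O@[..X/..O/XOX]: (0,0)[O.X/..O/XOX]-1* (0,1)[.OX/..O/XOX]-1 (1,0)[..X/O.O/XOX]-1 (1,1)[..X/.OO/XOX]-1
p2 X@[O.X/..O/XOX]: (0,1)[OXX/..O/XOX]+1* (1,0)[O.X/X.O/XOX]+1 (1,1)[O.X/.XO/XOX]+1
p3 O@[OXX/..O/XOX]: (1,0)[OXX/O.O/XOX]-1* (1,1)[OXX/.OO/XOX]-1
p4 X@[OXX/O.O/XOX]: (1,1)[OXX/OXO/XOX]+1*
p5 O@[OXX/OXO/XOX] terminal -1; root [..X/..O/XOX] d6

O winning at [..X/..O/XOX]: False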